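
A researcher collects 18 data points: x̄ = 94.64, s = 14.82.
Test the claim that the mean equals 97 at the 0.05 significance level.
One-sample t-test:
H₀: μ = 97
H₁: μ ≠ 97
df = n - 1 = 17
t = (x̄ - μ₀) / (s/√n) = (94.64 - 97) / (14.82/√18) = -0.676
p-value = 0.5084

Since p-value > α = 0.05, we fail to reject H₀.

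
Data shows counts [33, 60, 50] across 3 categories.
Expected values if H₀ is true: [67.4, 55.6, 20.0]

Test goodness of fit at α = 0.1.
Chi-square goodness of fit test:
H₀: observed counts match expected distribution
H₁: observed counts differ from expected distribution
df = k - 1 = 2
χ² = Σ(O - E)²/E
   = (33 - 67.4)²/67.4 + (60 - 55.6)²/55.6 + (50 - 20.0)²/20.0
   = 17.557 + 0.348 + 45.000
   = 62.91
p-value < 0.0001

Since p-value < α = 0.1, we reject H₀.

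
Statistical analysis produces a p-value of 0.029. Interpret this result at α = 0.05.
Since p = 0.029 < α = 0.05, reject H₀.
There is sufficient evidence to reject the null hypothesis; the result is statistically significant at the 0.05 level.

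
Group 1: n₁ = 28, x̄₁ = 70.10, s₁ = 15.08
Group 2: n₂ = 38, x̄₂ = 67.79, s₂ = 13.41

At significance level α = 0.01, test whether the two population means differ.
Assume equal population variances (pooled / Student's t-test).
Student's two-sample t-test (equal variances):
H₀: μ₁ = μ₂
H₁: μ₁ ≠ μ₂
df = n₁ + n₂ - 2 = 64
Pooled variance s_p² = [(n₁-1)s₁² + (n₂-1)s₂²] / (n₁ + n₂ - 2) = [(27)(15.08²) + (37)(13.41²)] / 64 = 199.9002
SE = √(s_p²(1/n₁ + 1/n₂)) = √(199.9002 × (1/28 + 1/38)) = 3.5213
t = (x̄₁ - x̄₂) / SE = (70.10 - 67.79) / 3.5213 = 2.31 / 3.5213 = 0.656
p-value = 0.5142

Since p-value > α = 0.01, we fail to reject H₀.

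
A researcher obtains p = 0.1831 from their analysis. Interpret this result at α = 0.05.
Since p = 0.1831 > α = 0.05, fail to reject H₀.
There is insufficient evidence to reject the null hypothesis; the result is not statistically significant at the 0.05 level.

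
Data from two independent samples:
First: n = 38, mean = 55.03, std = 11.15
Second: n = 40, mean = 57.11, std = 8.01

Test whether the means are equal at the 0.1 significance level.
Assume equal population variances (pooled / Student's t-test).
Student's two-sample t-test (equal variances):
H₀: μ₁ = μ₂
H₁: μ₁ ≠ μ₂
df = n₁ + n₂ - 2 = 76
Pooled variance s_p² = [(n₁-1)s₁² + (n₂-1)s₂²] / (n₁ + n₂ - 2) = [(37)(11.15²) + (39)(8.01²)] / 76 = 93.4497
SE = √(s_p²(1/n₁ + 1/n₂)) = √(93.4497 × (1/38 + 1/40)) = 2.1899
t = (x̄₁ - x̄₂) / SE = (55.03 - 57.11) / 2.1899 = -2.08 / 2.1899 = -0.950
p-value = 0.3452

Since p-value > α = 0.1, we fail to reject H₀.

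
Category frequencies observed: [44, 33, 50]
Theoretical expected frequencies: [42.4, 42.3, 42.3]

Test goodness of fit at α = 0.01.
Chi-square goodness of fit test:
H₀: observed counts match expected distribution
H₁: observed counts differ from expected distribution
df = k - 1 = 2
χ² = Σ(O - E)²/E
   = (44 - 42.4)²/42.4 + (33 - 42.3)²/42.3 + (50 - 42.3)²/42.3
   = 0.060 + 2.045 + 1.402
   = 3.51
p-value = 0.1732

Since p-value > α = 0.01, we fail to reject H₀.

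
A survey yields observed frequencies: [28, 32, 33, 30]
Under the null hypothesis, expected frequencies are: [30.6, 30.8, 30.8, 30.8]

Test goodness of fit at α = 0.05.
Chi-square goodness of fit test:
H₀: observed counts match expected distribution
H₁: observed counts differ from expected distribution
df = k - 1 = 3
χ² = Σ(O - E)²/E
   = (28 - 30.6)²/30.6 + (32 - 30.8)²/30.8 + (33 - 30.8)²/30.8 + (30 - 30.8)²/30.8
   = 0.221 + 0.047 + 0.157 + 0.021
   = 0.45
p-value = 0.9307

Since p-value > α = 0.05, we fail to reject H₀.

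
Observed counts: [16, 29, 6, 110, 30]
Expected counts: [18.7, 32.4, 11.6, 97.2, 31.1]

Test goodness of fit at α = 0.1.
Chi-square goodness of fit test:
H₀: observed counts match expected distribution
H₁: observed counts differ from expected distribution
df = k - 1 = 4
χ² = Σ(O - E)²/E
   = (16 - 18.7)²/18.7 + (29 - 32.4)²/32.4 + (6 - 11.6)²/11.6 + (110 - 97.2)²/97.2 + (30 - 31.1)²/31.1
   = 0.390 + 0.357 + 2.703 + 1.686 + 0.039
   = 5.17
p-value = 0.2698

Since p-value > α = 0.1, we fail to reject H₀.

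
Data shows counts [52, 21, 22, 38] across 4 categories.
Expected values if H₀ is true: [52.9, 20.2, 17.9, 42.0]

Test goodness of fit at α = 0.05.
Chi-square goodness of fit test:
H₀: observed counts match expected distribution
H₁: observed counts differ from expected distribution
df = k - 1 = 3
χ² = Σ(O - E)²/E
   = (52 - 52.9)²/52.9 + (21 - 20.2)²/20.2 + (22 - 17.9)²/17.9 + (38 - 42.0)²/42.0
   = 0.015 + 0.032 + 0.939 + 0.381
   = 1.37
p-value = 0.7133

Since p-value > α = 0.05, we fail to reject H₀.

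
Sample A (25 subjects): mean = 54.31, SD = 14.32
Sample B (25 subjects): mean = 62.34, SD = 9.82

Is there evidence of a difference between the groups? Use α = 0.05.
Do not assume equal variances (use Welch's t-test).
Welch's two-sample t-test:
H₀: μ₁ = μ₂
H₁: μ₁ ≠ μ₂
s₁²/n₁ = 14.32²/25 = 8.2025,  s₂²/n₂ = 9.82²/25 = 3.8573
SE = √(s₁²/n₁ + s₂²/n₂) = √(8.2025 + 3.8573) = 3.4727
df (Welch-Satterthwaite) = (s₁²/n₁ + s₂²/n₂)² / [(s₁²/n₁)²/(n₁-1) + (s₂²/n₂)²/(n₂-1)] ≈ 42.48
t = (x̄₁ - x̄₂) / SE = (54.31 - 62.34) / 3.4727 = -8.03 / 3.4727 = -2.312
p-value = 0.0257

Since p-value < α = 0.05, we reject H₀.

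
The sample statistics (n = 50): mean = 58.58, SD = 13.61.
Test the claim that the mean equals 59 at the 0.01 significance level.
One-sample t-test:
H₀: μ = 59
H₁: μ ≠ 59
df = n - 1 = 49
t = (x̄ - μ₀) / (s/√n) = (58.58 - 59) / (13.61/√50) = -0.218
p-value = 0.8282

Since p-value > α = 0.01, we fail to reject H₀.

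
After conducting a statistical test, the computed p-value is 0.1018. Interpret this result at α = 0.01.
Since p = 0.1018 > α = 0.01, fail to reject H₀.
There is insufficient evidence to reject the null hypothesis; the result is not statistically significant at the 0.01 level.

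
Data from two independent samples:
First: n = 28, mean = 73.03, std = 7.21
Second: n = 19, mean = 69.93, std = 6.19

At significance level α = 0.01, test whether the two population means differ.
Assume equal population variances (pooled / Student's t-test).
Student's two-sample t-test (equal variances):
H₀: μ₁ = μ₂
H₁: μ₁ ≠ μ₂
df = n₁ + n₂ - 2 = 45
Pooled variance s_p² = [(n₁-1)s₁² + (n₂-1)s₂²] / (n₁ + n₂ - 2) = [(27)(7.21²) + (18)(6.19²)] / 45 = 46.5169
SE = √(s_p²(1/n₁ + 1/n₂)) = √(46.5169 × (1/28 + 1/19)) = 2.0272
t = (x̄₁ - x̄₂) / SE = (73.03 - 69.93) / 2.0272 = 3.10 / 2.0272 = 1.529
p-value = 0.1332

Since p-value > α = 0.01, we fail to reject H₀.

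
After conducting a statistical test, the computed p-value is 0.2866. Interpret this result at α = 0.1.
Since p = 0.2866 > α = 0.1, fail to reject H₀.
There is insufficient evidence to reject the null hypothesis; the result is not statistically significant at the 0.1 level.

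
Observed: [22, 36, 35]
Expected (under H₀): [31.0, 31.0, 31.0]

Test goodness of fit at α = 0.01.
Chi-square goodness of fit test:
H₀: observed counts match expected distribution
H₁: observed counts differ from expected distribution
df = k - 1 = 2
χ² = Σ(O - E)²/E
   = (22 - 31.0)²/31.0 + (36 - 31.0)²/31.0 + (35 - 31.0)²/31.0
   = 2.613 + 0.806 + 0.516
   = 3.94
p-value = 0.1398

Since p-value > α = 0.01, we fail to reject H₀.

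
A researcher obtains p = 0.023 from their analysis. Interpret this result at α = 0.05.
Since p = 0.023 < α = 0.05, reject H₀.
There is sufficient evidence to reject the null hypothesis; the result is statistically significant at the 0.05 level.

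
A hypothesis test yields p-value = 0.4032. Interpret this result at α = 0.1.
Since p = 0.4032 > α = 0.1, fail to reject H₀.
There is insufficient evidence to reject the null hypothesis; the result is not statistically significant at the 0.1 level.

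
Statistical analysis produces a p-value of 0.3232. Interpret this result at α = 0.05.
Since p = 0.3232 > α = 0.05, fail to reject H₀.
There is insufficient evidence to reject the null hypothesis; the result is not statistically significant at the 0.05 level.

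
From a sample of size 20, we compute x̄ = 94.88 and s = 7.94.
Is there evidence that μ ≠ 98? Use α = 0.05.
One-sample t-test:
H₀: μ = 98
H₁: μ ≠ 98
df = n - 1 = 19
t = (x̄ - μ₀) / (s/√n) = (94.88 - 98) / (7.94/√20) = -1.757
p-value = 0.0950

Since p-value > α = 0.05, we fail to reject H₀.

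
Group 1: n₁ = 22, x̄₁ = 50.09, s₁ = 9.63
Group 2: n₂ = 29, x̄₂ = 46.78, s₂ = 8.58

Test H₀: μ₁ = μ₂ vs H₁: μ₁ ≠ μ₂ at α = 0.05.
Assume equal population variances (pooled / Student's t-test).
Student's two-sample t-test (equal variances):
H₀: μ₁ = μ₂
H₁: μ₁ ≠ μ₂
df = n₁ + n₂ - 2 = 49
Pooled variance s_p² = [(n₁-1)s₁² + (n₂-1)s₂²] / (n₁ + n₂ - 2) = [(21)(9.63²) + (28)(8.58²)] / 49 = 81.8109
SE = √(s_p²(1/n₁ + 1/n₂)) = √(81.8109 × (1/22 + 1/29)) = 2.5573
t = (x̄₁ - x̄₂) / SE = (50.09 - 46.78) / 2.5573 = 3.31 / 2.5573 = 1.294
p-value = 0.2016

Since p-value > α = 0.05, we fail to reject H₀.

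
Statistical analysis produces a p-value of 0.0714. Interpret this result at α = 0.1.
Since p = 0.0714 < α = 0.1, reject H₀.
There is sufficient evidence to reject the null hypothesis; the result is statistically significant at the 0.1 level.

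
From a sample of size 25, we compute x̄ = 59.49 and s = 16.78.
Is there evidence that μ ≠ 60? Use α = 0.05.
One-sample t-test:
H₀: μ = 60
H₁: μ ≠ 60
df = n - 1 = 24
t = (x̄ - μ₀) / (s/√n) = (59.49 - 60) / (16.78/√25) = -0.152
p-value = 0.8805

Since p-value > α = 0.05, we fail to reject H₀.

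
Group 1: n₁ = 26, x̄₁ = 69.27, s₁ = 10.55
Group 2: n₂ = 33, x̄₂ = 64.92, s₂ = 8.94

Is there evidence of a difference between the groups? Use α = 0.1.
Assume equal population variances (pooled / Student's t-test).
Student's two-sample t-test (equal variances):
H₀: μ₁ = μ₂
H₁: μ₁ ≠ μ₂
df = n₁ + n₂ - 2 = 57
Pooled variance s_p² = [(n₁-1)s₁² + (n₂-1)s₂²] / (n₁ + n₂ - 2) = [(25)(10.55²) + (32)(8.94²)] / 57 = 93.6863
SE = √(s_p²(1/n₁ + 1/n₂)) = √(93.6863 × (1/26 + 1/33)) = 2.5382
t = (x̄₁ - x̄₂) / SE = (69.27 - 64.92) / 2.5382 = 4.35 / 2.5382 = 1.714
p-value = 0.0920

Since p-value < α = 0.1, we reject H₀.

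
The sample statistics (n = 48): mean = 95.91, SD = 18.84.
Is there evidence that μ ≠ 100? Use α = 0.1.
One-sample t-test:
H₀: μ = 100
H₁: μ ≠ 100
df = n - 1 = 47
t = (x̄ - μ₀) / (s/√n) = (95.91 - 100) / (18.84/√48) = -1.504
p-value = 0.1393

Since p-value > α = 0.1, we fail to reject H₀.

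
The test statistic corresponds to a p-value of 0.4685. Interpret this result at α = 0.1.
Since p = 0.4685 > α = 0.1, fail to reject H₀.
There is insufficient evidence to reject the null hypothesis; the result is not statistically significant at the 0.1 level.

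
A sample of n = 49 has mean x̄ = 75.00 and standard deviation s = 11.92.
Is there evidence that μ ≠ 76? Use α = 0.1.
One-sample t-test:
H₀: μ = 76
H₁: μ ≠ 76
df = n - 1 = 48
t = (x̄ - μ₀) / (s/√n) = (75.00 - 76) / (11.92/√49) = -0.587
p-value = 0.5598

Since p-value > α = 0.1, we fail to reject H₀.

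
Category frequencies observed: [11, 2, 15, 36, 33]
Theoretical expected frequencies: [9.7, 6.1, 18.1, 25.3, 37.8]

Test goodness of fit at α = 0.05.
Chi-square goodness of fit test:
H₀: observed counts match expected distribution
H₁: observed counts differ from expected distribution
df = k - 1 = 4
χ² = Σ(O - E)²/E
   = (11 - 9.7)²/9.7 + (2 - 6.1)²/6.1 + (15 - 18.1)²/18.1 + (36 - 25.3)²/25.3 + (33 - 37.8)²/37.8
   = 0.174 + 2.756 + 0.531 + 4.525 + 0.610
   = 8.60
p-value = 0.0720

Since p-value > α = 0.05, we fail to reject H₀.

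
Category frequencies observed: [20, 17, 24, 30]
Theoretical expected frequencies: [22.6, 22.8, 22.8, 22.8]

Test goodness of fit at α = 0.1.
Chi-square goodness of fit test:
H₀: observed counts match expected distribution
H₁: observed counts differ from expected distribution
df = k - 1 = 3
χ² = Σ(O - E)²/E
   = (20 - 22.6)²/22.6 + (17 - 22.8)²/22.8 + (24 - 22.8)²/22.8 + (30 - 22.8)²/22.8
   = 0.299 + 1.475 + 0.063 + 2.274
   = 4.11
p-value = 0.2497

Since p-value > α = 0.1, we fail to reject H₀.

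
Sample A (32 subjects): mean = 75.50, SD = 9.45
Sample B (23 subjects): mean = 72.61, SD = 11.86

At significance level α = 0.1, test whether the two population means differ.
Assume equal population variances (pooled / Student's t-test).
Student's two-sample t-test (equal variances):
H₀: μ₁ = μ₂
H₁: μ₁ ≠ μ₂
df = n₁ + n₂ - 2 = 53
Pooled variance s_p² = [(n₁-1)s₁² + (n₂-1)s₂²] / (n₁ + n₂ - 2) = [(31)(9.45²) + (22)(11.86²)] / 53 = 110.6205
SE = √(s_p²(1/n₁ + 1/n₂)) = √(110.6205 × (1/32 + 1/23)) = 2.8751
t = (x̄₁ - x̄₂) / SE = (75.50 - 72.61) / 2.8751 = 2.89 / 2.8751 = 1.005
p-value = 0.3194

Since p-value > α = 0.1, we fail to reject H₀.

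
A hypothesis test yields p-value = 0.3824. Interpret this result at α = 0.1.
Since p = 0.3824 > α = 0.1, fail to reject H₀.
There is insufficient evidence to reject the null hypothesis; the result is not statistically significant at the 0.1 level.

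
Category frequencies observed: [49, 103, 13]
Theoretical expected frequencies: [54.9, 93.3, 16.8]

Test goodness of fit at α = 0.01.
Chi-square goodness of fit test:
H₀: observed counts match expected distribution
H₁: observed counts differ from expected distribution
df = k - 1 = 2
χ² = Σ(O - E)²/E
   = (49 - 54.9)²/54.9 + (103 - 93.3)²/93.3 + (13 - 16.8)²/16.8
   = 0.634 + 1.008 + 0.860
   = 2.50
p-value = 0.2862

Since p-value > α = 0.01, we fail to reject H₀.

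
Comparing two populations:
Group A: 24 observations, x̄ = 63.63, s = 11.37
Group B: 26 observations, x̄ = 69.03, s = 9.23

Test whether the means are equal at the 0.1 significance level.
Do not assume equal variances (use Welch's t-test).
Welch's two-sample t-test:
H₀: μ₁ = μ₂
H₁: μ₁ ≠ μ₂
s₁²/n₁ = 11.37²/24 = 5.3865,  s₂²/n₂ = 9.23²/26 = 3.2767
SE = √(s₁²/n₁ + s₂²/n₂) = √(5.3865 + 3.2767) = 2.9433
df (Welch-Satterthwaite) = (s₁²/n₁ + s₂²/n₂)² / [(s₁²/n₁)²/(n₁-1) + (s₂²/n₂)²/(n₂-1)] ≈ 44.38
t = (x̄₁ - x̄₂) / SE = (63.63 - 69.03) / 2.9433 = -5.40 / 2.9433 = -1.835
p-value = 0.0733

Since p-value < α = 0.1, we reject H₀.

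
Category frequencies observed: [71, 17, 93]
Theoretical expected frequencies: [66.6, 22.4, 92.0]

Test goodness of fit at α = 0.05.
Chi-square goodness of fit test:
H₀: observed counts match expected distribution
H₁: observed counts differ from expected distribution
df = k - 1 = 2
χ² = Σ(O - E)²/E
   = (71 - 66.6)²/66.6 + (17 - 22.4)²/22.4 + (93 - 92.0)²/92.0
   = 0.291 + 1.302 + 0.011
   = 1.60
p-value = 0.4486

Since p-value > α = 0.05, we fail to reject H₀.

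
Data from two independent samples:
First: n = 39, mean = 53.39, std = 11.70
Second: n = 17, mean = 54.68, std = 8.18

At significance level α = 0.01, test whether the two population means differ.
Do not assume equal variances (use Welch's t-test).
Welch's two-sample t-test:
H₀: μ₁ = μ₂
H₁: μ₁ ≠ μ₂
s₁²/n₁ = 11.70²/39 = 3.5100,  s₂²/n₂ = 8.18²/17 = 3.9360
SE = √(s₁²/n₁ + s₂²/n₂) = √(3.5100 + 3.9360) = 2.7287
df (Welch-Satterthwaite) = (s₁²/n₁ + s₂²/n₂)² / [(s₁²/n₁)²/(n₁-1) + (s₂²/n₂)²/(n₂-1)] ≈ 42.90
t = (x̄₁ - x̄₂) / SE = (53.39 - 54.68) / 2.7287 = -1.29 / 2.7287 = -0.473
p-value = 0.6388

Since p-value > α = 0.01, we fail to reject H₀.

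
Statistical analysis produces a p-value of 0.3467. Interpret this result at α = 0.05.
Since p = 0.3467 > α = 0.05, fail to reject H₀.
There is insufficient evidence to reject the null hypothesis; the result is not statistically significant at the 0.05 level.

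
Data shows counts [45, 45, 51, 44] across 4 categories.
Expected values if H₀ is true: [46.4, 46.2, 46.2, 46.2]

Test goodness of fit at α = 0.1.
Chi-square goodness of fit test:
H₀: observed counts match expected distribution
H₁: observed counts differ from expected distribution
df = k - 1 = 3
χ² = Σ(O - E)²/E
   = (45 - 46.4)²/46.4 + (45 - 46.2)²/46.2 + (51 - 46.2)²/46.2 + (44 - 46.2)²/46.2
   = 0.042 + 0.031 + 0.499 + 0.105
   = 0.68
p-value = 0.8786

Since p-value > α = 0.1, we fail to reject H₀.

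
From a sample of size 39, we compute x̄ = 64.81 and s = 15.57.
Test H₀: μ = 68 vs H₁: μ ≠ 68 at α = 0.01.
One-sample t-test:
H₀: μ = 68
H₁: μ ≠ 68
df = n - 1 = 38
t = (x̄ - μ₀) / (s/√n) = (64.81 - 68) / (15.57/√39) = -1.279
p-value = 0.2085

Since p-value > α = 0.01, we fail to reject H₀.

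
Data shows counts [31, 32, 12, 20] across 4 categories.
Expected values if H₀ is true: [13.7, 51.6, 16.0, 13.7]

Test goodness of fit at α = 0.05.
Chi-square goodness of fit test:
H₀: observed counts match expected distribution
H₁: observed counts differ from expected distribution
df = k - 1 = 3
χ² = Σ(O - E)²/E
   = (31 - 13.7)²/13.7 + (32 - 51.6)²/51.6 + (12 - 16.0)²/16.0 + (20 - 13.7)²/13.7
   = 21.846 + 7.445 + 1.000 + 2.897
   = 33.19
p-value < 0.0001

Since p-value < α = 0.05, we reject H₀.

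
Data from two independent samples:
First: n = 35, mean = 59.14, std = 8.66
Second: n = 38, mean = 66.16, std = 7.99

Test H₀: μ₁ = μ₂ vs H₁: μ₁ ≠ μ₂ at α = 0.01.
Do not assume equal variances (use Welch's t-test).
Welch's two-sample t-test:
H₀: μ₁ = μ₂
H₁: μ₁ ≠ μ₂
s₁²/n₁ = 8.66²/35 = 2.1427,  s₂²/n₂ = 7.99²/38 = 1.6800
SE = √(s₁²/n₁ + s₂²/n₂) = √(2.1427 + 1.6800) = 1.9552
df (Welch-Satterthwaite) = (s₁²/n₁ + s₂²/n₂)² / [(s₁²/n₁)²/(n₁-1) + (s₂²/n₂)²/(n₂-1)] ≈ 69.15
t = (x̄₁ - x̄₂) / SE = (59.14 - 66.16) / 1.9552 = -7.02 / 1.9552 = -3.590
p-value = 0.0006

Since p-value < α = 0.01, we reject H₀.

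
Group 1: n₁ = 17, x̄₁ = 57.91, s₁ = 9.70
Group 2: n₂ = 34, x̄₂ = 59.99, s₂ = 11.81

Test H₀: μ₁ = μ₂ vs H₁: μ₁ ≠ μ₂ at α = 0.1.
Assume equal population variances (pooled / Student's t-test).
Student's two-sample t-test (equal variances):
H₀: μ₁ = μ₂
H₁: μ₁ ≠ μ₂
df = n₁ + n₂ - 2 = 49
Pooled variance s_p² = [(n₁-1)s₁² + (n₂-1)s₂²] / (n₁ + n₂ - 2) = [(16)(9.70²) + (33)(11.81²)] / 49 = 124.6561
SE = √(s_p²(1/n₁ + 1/n₂)) = √(124.6561 × (1/17 + 1/34)) = 3.3165
t = (x̄₁ - x̄₂) / SE = (57.91 - 59.99) / 3.3165 = -2.08 / 3.3165 = -0.627
p-value = 0.5335

Since p-value > α = 0.1, we fail to reject H₀.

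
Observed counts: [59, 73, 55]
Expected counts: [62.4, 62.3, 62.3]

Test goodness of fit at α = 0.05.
Chi-square goodness of fit test:
H₀: observed counts match expected distribution
H₁: observed counts differ from expected distribution
df = k - 1 = 2
χ² = Σ(O - E)²/E
   = (59 - 62.4)²/62.4 + (73 - 62.3)²/62.3 + (55 - 62.3)²/62.3
   = 0.185 + 1.838 + 0.855
   = 2.88
p-value = 0.2371

Since p-value > α = 0.05, we fail to reject H₀.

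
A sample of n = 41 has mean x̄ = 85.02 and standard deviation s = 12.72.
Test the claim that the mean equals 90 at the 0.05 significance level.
One-sample t-test:
H₀: μ = 90
H₁: μ ≠ 90
df = n - 1 = 40
t = (x̄ - μ₀) / (s/√n) = (85.02 - 90) / (12.72/√41) = -2.507
p-value = 0.0163

Since p-value < α = 0.05, we reject H₀.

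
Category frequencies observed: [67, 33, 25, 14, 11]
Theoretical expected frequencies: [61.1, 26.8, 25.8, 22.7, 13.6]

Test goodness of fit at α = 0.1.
Chi-square goodness of fit test:
H₀: observed counts match expected distribution
H₁: observed counts differ from expected distribution
df = k - 1 = 4
χ² = Σ(O - E)²/E
   = (67 - 61.1)²/61.1 + (33 - 26.8)²/26.8 + (25 - 25.8)²/25.8 + (14 - 22.7)²/22.7 + (11 - 13.6)²/13.6
   = 0.570 + 1.434 + 0.025 + 3.334 + 0.497
   = 5.86
p-value = 0.2098

Since p-value > α = 0.1, we fail to reject H₀.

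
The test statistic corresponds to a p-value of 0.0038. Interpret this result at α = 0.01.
Since p = 0.0038 < α = 0.01, reject H₀.
There is sufficient evidence to reject the null hypothesis; the result is statistically significant at the 0.01 level.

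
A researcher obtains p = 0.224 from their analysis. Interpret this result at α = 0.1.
Since p = 0.224 > α = 0.1, fail to reject H₀.
There is insufficient evidence to reject the null hypothesis; the result is not statistically significant at the 0.1 level.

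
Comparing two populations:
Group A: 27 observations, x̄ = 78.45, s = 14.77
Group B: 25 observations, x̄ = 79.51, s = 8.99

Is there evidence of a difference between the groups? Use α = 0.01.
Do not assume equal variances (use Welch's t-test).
Welch's two-sample t-test:
H₀: μ₁ = μ₂
H₁: μ₁ ≠ μ₂
s₁²/n₁ = 14.77²/27 = 8.0797,  s₂²/n₂ = 8.99²/25 = 3.2328
SE = √(s₁²/n₁ + s₂²/n₂) = √(8.0797 + 3.2328) = 3.3634
df (Welch-Satterthwaite) = (s₁²/n₁ + s₂²/n₂)² / [(s₁²/n₁)²/(n₁-1) + (s₂²/n₂)²/(n₂-1)] ≈ 43.44
t = (x̄₁ - x̄₂) / SE = (78.45 - 79.51) / 3.3634 = -1.06 / 3.3634 = -0.315
p-value = 0.7542

Since p-value > α = 0.01, we fail to reject H₀.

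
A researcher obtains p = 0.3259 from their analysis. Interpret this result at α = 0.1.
Since p = 0.3259 > α = 0.1, fail to reject H₀.
There is insufficient evidence to reject the null hypothesis; the result is not statistically significant at the 0.1 level.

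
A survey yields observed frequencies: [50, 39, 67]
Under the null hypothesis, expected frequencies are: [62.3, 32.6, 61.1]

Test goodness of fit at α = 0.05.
Chi-square goodness of fit test:
H₀: observed counts match expected distribution
H₁: observed counts differ from expected distribution
df = k - 1 = 2
χ² = Σ(O - E)²/E
   = (50 - 62.3)²/62.3 + (39 - 32.6)²/32.6 + (67 - 61.1)²/61.1
   = 2.428 + 1.256 + 0.570
   = 4.25
p-value = 0.1192

Since p-value > α = 0.05, we fail to reject H₀.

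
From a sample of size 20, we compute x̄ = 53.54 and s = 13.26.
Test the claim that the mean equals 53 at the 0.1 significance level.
One-sample t-test:
H₀: μ = 53
H₁: μ ≠ 53
df = n - 1 = 19
t = (x̄ - μ₀) / (s/√n) = (53.54 - 53) / (13.26/√20) = 0.182
p-value = 0.8574

Since p-value > α = 0.1, we fail to reject H₀.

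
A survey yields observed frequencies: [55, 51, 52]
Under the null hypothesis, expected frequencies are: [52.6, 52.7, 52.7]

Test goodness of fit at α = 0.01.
Chi-square goodness of fit test:
H₀: observed counts match expected distribution
H₁: observed counts differ from expected distribution
df = k - 1 = 2
χ² = Σ(O - E)²/E
   = (55 - 52.6)²/52.6 + (51 - 52.7)²/52.7 + (52 - 52.7)²/52.7
   = 0.110 + 0.055 + 0.009
   = 0.17
p-value = 0.9168

Since p-value > α = 0.01, we fail to reject H₀.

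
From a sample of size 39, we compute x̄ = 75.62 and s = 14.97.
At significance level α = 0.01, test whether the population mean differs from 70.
One-sample t-test:
H₀: μ = 70
H₁: μ ≠ 70
df = n - 1 = 38
t = (x̄ - μ₀) / (s/√n) = (75.62 - 70) / (14.97/√39) = 2.344
p-value = 0.0244

Since p-value > α = 0.01, we fail to reject H₀.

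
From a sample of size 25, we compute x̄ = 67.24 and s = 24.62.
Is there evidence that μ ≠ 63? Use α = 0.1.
One-sample t-test:
H₀: μ = 63
H₁: μ ≠ 63
df = n - 1 = 24
t = (x̄ - μ₀) / (s/√n) = (67.24 - 63) / (24.62/√25) = 0.861
p-value = 0.3977

Since p-value > α = 0.1, we fail to reject H₀.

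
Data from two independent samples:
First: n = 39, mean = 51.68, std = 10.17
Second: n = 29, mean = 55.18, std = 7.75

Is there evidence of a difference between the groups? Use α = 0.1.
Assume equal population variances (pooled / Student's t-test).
Student's two-sample t-test (equal variances):
H₀: μ₁ = μ₂
H₁: μ₁ ≠ μ₂
df = n₁ + n₂ - 2 = 66
Pooled variance s_p² = [(n₁-1)s₁² + (n₂-1)s₂²] / (n₁ + n₂ - 2) = [(38)(10.17²) + (28)(7.75²)] / 66 = 85.0310
SE = √(s_p²(1/n₁ + 1/n₂)) = √(85.0310 × (1/39 + 1/29)) = 2.2611
t = (x̄₁ - x̄₂) / SE = (51.68 - 55.18) / 2.2611 = -3.50 / 2.2611 = -1.548
p-value = 0.1264

Since p-value > α = 0.1, we fail to reject H₀.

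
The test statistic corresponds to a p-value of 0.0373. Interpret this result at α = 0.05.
Since p = 0.0373 < α = 0.05, reject H₀.
There is sufficient evidence to reject the null hypothesis; the result is statistically significant at the 0.05 level.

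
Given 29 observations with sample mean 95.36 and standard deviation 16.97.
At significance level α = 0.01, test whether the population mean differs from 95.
One-sample t-test:
H₀: μ = 95
H₁: μ ≠ 95
df = n - 1 = 28
t = (x̄ - μ₀) / (s/√n) = (95.36 - 95) / (16.97/√29) = 0.114
p-value = 0.9099

Since p-value > α = 0.01, we fail to reject H₀.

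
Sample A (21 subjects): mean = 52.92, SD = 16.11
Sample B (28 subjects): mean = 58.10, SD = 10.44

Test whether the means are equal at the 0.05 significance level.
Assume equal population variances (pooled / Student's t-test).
Student's two-sample t-test (equal variances):
H₀: μ₁ = μ₂
H₁: μ₁ ≠ μ₂
df = n₁ + n₂ - 2 = 47
Pooled variance s_p² = [(n₁-1)s₁² + (n₂-1)s₂²] / (n₁ + n₂ - 2) = [(20)(16.11²) + (27)(10.44²)] / 47 = 173.0525
SE = √(s_p²(1/n₁ + 1/n₂)) = √(173.0525 × (1/21 + 1/28)) = 3.7975
t = (x̄₁ - x̄₂) / SE = (52.92 - 58.10) / 3.7975 = -5.18 / 3.7975 = -1.364
p-value = 0.1790

Since p-value > α = 0.05, we fail to reject H₀.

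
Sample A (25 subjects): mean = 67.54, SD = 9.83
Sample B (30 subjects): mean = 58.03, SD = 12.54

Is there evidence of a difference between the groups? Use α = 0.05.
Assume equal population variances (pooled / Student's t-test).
Student's two-sample t-test (equal variances):
H₀: μ₁ = μ₂
H₁: μ₁ ≠ μ₂
df = n₁ + n₂ - 2 = 53
Pooled variance s_p² = [(n₁-1)s₁² + (n₂-1)s₂²] / (n₁ + n₂ - 2) = [(24)(9.83²) + (29)(12.54²)] / 53 = 129.7998
SE = √(s_p²(1/n₁ + 1/n₂)) = √(129.7998 × (1/25 + 1/30)) = 3.0852
t = (x̄₁ - x̄₂) / SE = (67.54 - 58.03) / 3.0852 = 9.51 / 3.0852 = 3.082
p-value = 0.0033

Since p-value < α = 0.05, we reject H₀.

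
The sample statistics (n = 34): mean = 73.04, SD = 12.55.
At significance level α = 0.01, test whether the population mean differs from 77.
One-sample t-test:
H₀: μ = 77
H₁: μ ≠ 77
df = n - 1 = 33
t = (x̄ - μ₀) / (s/√n) = (73.04 - 77) / (12.55/√34) = -1.840
p-value = 0.0748

Since p-value > α = 0.01, we fail to reject H₀.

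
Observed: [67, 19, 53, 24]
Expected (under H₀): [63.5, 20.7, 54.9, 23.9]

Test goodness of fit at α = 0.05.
Chi-square goodness of fit test:
H₀: observed counts match expected distribution
H₁: observed counts differ from expected distribution
df = k - 1 = 3
χ² = Σ(O - E)²/E
   = (67 - 63.5)²/63.5 + (19 - 20.7)²/20.7 + (53 - 54.9)²/54.9 + (24 - 23.9)²/23.9
   = 0.193 + 0.140 + 0.066 + 0.000
   = 0.40
p-value = 0.9405

Since p-value > α = 0.05, we fail to reject H₀.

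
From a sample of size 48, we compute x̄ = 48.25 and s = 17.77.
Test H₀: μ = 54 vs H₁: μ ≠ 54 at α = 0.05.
One-sample t-test:
H₀: μ = 54
H₁: μ ≠ 54
df = n - 1 = 47
t = (x̄ - μ₀) / (s/√n) = (48.25 - 54) / (17.77/√48) = -2.242
p-value = 0.0297

Since p-value < α = 0.05, we reject H₀.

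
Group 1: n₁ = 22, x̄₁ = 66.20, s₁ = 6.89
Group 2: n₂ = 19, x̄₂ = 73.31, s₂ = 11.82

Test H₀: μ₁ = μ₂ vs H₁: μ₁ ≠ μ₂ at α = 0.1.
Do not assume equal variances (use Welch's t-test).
Welch's two-sample t-test:
H₀: μ₁ = μ₂
H₁: μ₁ ≠ μ₂
s₁²/n₁ = 6.89²/22 = 2.1578,  s₂²/n₂ = 11.82²/19 = 7.3533
SE = √(s₁²/n₁ + s₂²/n₂) = √(2.1578 + 7.3533) = 3.0840
df (Welch-Satterthwaite) = (s₁²/n₁ + s₂²/n₂)² / [(s₁²/n₁)²/(n₁-1) + (s₂²/n₂)²/(n₂-1)] ≈ 28.04
t = (x̄₁ - x̄₂) / SE = (66.20 - 73.31) / 3.0840 = -7.11 / 3.0840 = -2.305
p-value = 0.0288

Since p-value < α = 0.1, we reject H₀.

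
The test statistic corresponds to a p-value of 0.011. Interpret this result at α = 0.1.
Since p = 0.011 < α = 0.1, reject H₀.
There is sufficient evidence to reject the null hypothesis; the result is statistically significant at the 0.1 level.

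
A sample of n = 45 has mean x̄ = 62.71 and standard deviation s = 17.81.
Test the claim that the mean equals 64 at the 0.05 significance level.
One-sample t-test:
H₀: μ = 64
H₁: μ ≠ 64
df = n - 1 = 44
t = (x̄ - μ₀) / (s/√n) = (62.71 - 64) / (17.81/√45) = -0.486
p-value = 0.6295

Since p-value > α = 0.05, we fail to reject H₀.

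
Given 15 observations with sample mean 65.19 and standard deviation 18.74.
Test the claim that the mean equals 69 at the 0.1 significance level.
One-sample t-test:
H₀: μ = 69
H₁: μ ≠ 69
df = n - 1 = 14
t = (x̄ - μ₀) / (s/√n) = (65.19 - 69) / (18.74/√15) = -0.787
p-value = 0.4442

Since p-value > α = 0.1, we fail to reject H₀.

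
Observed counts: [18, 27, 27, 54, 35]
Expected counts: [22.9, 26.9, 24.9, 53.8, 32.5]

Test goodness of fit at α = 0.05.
Chi-square goodness of fit test:
H₀: observed counts match expected distribution
H₁: observed counts differ from expected distribution
df = k - 1 = 4
χ² = Σ(O - E)²/E
   = (18 - 22.9)²/22.9 + (27 - 26.9)²/26.9 + (27 - 24.9)²/24.9 + (54 - 53.8)²/53.8 + (35 - 32.5)²/32.5
   = 1.048 + 0.000 + 0.177 + 0.001 + 0.192
   = 1.42
p-value = 0.8409

Since p-value > α = 0.05, we fail to reject H₀.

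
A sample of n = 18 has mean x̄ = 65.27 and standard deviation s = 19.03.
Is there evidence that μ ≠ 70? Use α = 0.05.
One-sample t-test:
H₀: μ = 70
H₁: μ ≠ 70
df = n - 1 = 17
t = (x̄ - μ₀) / (s/√n) = (65.27 - 70) / (19.03/√18) = -1.055
p-value = 0.3064

Since p-value > α = 0.05, we fail to reject H₀.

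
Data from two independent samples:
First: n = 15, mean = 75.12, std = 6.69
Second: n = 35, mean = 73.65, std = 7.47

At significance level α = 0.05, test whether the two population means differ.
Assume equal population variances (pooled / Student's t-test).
Student's two-sample t-test (equal variances):
H₀: μ₁ = μ₂
H₁: μ₁ ≠ μ₂
df = n₁ + n₂ - 2 = 48
Pooled variance s_p² = [(n₁-1)s₁² + (n₂-1)s₂²] / (n₁ + n₂ - 2) = [(14)(6.69²) + (34)(7.47²)] / 48 = 52.5795
SE = √(s_p²(1/n₁ + 1/n₂)) = √(52.5795 × (1/15 + 1/35)) = 2.2378
t = (x̄₁ - x̄₂) / SE = (75.12 - 73.65) / 2.2378 = 1.47 / 2.2378 = 0.657
p-value = 0.5144

Since p-value > α = 0.05, we fail to reject H₀.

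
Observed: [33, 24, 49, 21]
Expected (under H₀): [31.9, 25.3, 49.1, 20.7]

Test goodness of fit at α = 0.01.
Chi-square goodness of fit test:
H₀: observed counts match expected distribution
H₁: observed counts differ from expected distribution
df = k - 1 = 3
χ² = Σ(O - E)²/E
   = (33 - 31.9)²/31.9 + (24 - 25.3)²/25.3 + (49 - 49.1)²/49.1 + (21 - 20.7)²/20.7
   = 0.038 + 0.067 + 0.000 + 0.004
   = 0.11
p-value = 0.9907

Since p-value > α = 0.01, we fail to reject H₀.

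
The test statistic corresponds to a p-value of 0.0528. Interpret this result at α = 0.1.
Since p = 0.0528 < α = 0.1, reject H₀.
There is sufficient evidence to reject the null hypothesis; the result is statistically significant at the 0.1 level.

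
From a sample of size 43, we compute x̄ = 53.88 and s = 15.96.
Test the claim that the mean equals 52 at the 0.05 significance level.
One-sample t-test:
H₀: μ = 52
H₁: μ ≠ 52
df = n - 1 = 42
t = (x̄ - μ₀) / (s/√n) = (53.88 - 52) / (15.96/√43) = 0.772
p-value = 0.4442

Since p-value > α = 0.05, we fail to reject H₀.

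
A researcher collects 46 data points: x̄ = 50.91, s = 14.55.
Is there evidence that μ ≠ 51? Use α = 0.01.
One-sample t-test:
H₀: μ = 51
H₁: μ ≠ 51
df = n - 1 = 45
t = (x̄ - μ₀) / (s/√n) = (50.91 - 51) / (14.55/√46) = -0.042
p-value = 0.9667

Since p-value > α = 0.01, we fail to reject H₀.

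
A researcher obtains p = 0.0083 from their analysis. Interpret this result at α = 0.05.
Since p = 0.0083 < α = 0.05, reject H₀.
There is sufficient evidence to reject the null hypothesis; the result is statistically significant at the 0.05 level.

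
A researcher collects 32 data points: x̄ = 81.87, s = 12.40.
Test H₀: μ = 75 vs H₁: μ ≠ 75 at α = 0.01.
One-sample t-test:
H₀: μ = 75
H₁: μ ≠ 75
df = n - 1 = 31
t = (x̄ - μ₀) / (s/√n) = (81.87 - 75) / (12.40/√32) = 3.134
p-value = 0.0038

Since p-value < α = 0.01, we reject H₀.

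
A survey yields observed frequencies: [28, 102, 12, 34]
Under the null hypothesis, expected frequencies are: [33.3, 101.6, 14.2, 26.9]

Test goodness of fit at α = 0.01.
Chi-square goodness of fit test:
H₀: observed counts match expected distribution
H₁: observed counts differ from expected distribution
df = k - 1 = 3
χ² = Σ(O - E)²/E
   = (28 - 33.3)²/33.3 + (102 - 101.6)²/101.6 + (12 - 14.2)²/14.2 + (34 - 26.9)²/26.9
   = 0.844 + 0.002 + 0.341 + 1.874
   = 3.06
p-value = 0.3825

Since p-value > α = 0.01, we fail to reject H₀.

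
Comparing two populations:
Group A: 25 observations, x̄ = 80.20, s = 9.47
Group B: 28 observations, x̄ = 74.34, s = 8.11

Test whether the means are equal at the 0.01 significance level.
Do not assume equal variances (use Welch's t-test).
Welch's two-sample t-test:
H₀: μ₁ = μ₂
H₁: μ₁ ≠ μ₂
s₁²/n₁ = 9.47²/25 = 3.5872,  s₂²/n₂ = 8.11²/28 = 2.3490
SE = √(s₁²/n₁ + s₂²/n₂) = √(3.5872 + 2.3490) = 2.4364
df (Welch-Satterthwaite) = (s₁²/n₁ + s₂²/n₂)² / [(s₁²/n₁)²/(n₁-1) + (s₂²/n₂)²/(n₂-1)] ≈ 47.59
t = (x̄₁ - x̄₂) / SE = (80.20 - 74.34) / 2.4364 = 5.86 / 2.4364 = 2.405
p-value = 0.0201

Since p-value > α = 0.01, we fail to reject H₀.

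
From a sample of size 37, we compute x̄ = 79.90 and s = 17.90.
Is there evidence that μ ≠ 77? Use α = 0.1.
One-sample t-test:
H₀: μ = 77
H₁: μ ≠ 77
df = n - 1 = 36
t = (x̄ - μ₀) / (s/√n) = (79.90 - 77) / (17.90/√37) = 0.985
p-value = 0.3310

Since p-value > α = 0.1, we fail to reject H₀.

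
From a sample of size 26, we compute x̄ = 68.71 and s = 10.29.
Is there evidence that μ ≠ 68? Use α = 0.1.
One-sample t-test:
H₀: μ = 68
H₁: μ ≠ 68
df = n - 1 = 25
t = (x̄ - μ₀) / (s/√n) = (68.71 - 68) / (10.29/√26) = 0.352
p-value = 0.7279

Since p-value > α = 0.1, we fail to reject H₀.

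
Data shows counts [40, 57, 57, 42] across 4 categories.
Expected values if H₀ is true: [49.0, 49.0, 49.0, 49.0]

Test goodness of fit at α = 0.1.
Chi-square goodness of fit test:
H₀: observed counts match expected distribution
H₁: observed counts differ from expected distribution
df = k - 1 = 3
χ² = Σ(O - E)²/E
   = (40 - 49.0)²/49.0 + (57 - 49.0)²/49.0 + (57 - 49.0)²/49.0 + (42 - 49.0)²/49.0
   = 1.653 + 1.306 + 1.306 + 1.000
   = 5.27
p-value = 0.1534

Since p-value > α = 0.1, we fail to reject H₀.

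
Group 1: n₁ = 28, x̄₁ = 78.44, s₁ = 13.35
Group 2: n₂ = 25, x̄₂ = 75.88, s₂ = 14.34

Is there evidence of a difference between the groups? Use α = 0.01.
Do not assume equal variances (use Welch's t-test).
Welch's two-sample t-test:
H₀: μ₁ = μ₂
H₁: μ₁ ≠ μ₂
s₁²/n₁ = 13.35²/28 = 6.3651,  s₂²/n₂ = 14.34²/25 = 8.2254
SE = √(s₁²/n₁ + s₂²/n₂) = √(6.3651 + 8.2254) = 3.8198
df (Welch-Satterthwaite) = (s₁²/n₁ + s₂²/n₂)² / [(s₁²/n₁)²/(n₁-1) + (s₂²/n₂)²/(n₂-1)] ≈ 49.28
t = (x̄₁ - x̄₂) / SE = (78.44 - 75.88) / 3.8198 = 2.56 / 3.8198 = 0.670
p-value = 0.5059

Since p-value > α = 0.01, we fail to reject H₀.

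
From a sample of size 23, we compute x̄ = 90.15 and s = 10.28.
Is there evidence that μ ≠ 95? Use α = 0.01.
One-sample t-test:
H₀: μ = 95
H₁: μ ≠ 95
df = n - 1 = 22
t = (x̄ - μ₀) / (s/√n) = (90.15 - 95) / (10.28/√23) = -2.263
p-value = 0.0339

Since p-value > α = 0.01, we fail to reject H₀.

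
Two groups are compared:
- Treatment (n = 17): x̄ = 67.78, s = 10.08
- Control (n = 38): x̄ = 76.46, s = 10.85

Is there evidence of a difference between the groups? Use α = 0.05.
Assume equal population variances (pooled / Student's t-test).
Student's two-sample t-test (equal variances):
H₀: μ₁ = μ₂
H₁: μ₁ ≠ μ₂
df = n₁ + n₂ - 2 = 53
Pooled variance s_p² = [(n₁-1)s₁² + (n₂-1)s₂²] / (n₁ + n₂ - 2) = [(16)(10.08²) + (37)(10.85²)] / 53 = 112.8573
SE = √(s_p²(1/n₁ + 1/n₂)) = √(112.8573 × (1/17 + 1/38)) = 3.0998
t = (x̄₁ - x̄₂) / SE = (67.78 - 76.46) / 3.0998 = -8.68 / 3.0998 = -2.800
p-value = 0.0071

Since p-value < α = 0.05, we reject H₀.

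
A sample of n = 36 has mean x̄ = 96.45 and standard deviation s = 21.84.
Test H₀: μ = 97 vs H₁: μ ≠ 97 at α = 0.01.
One-sample t-test:
H₀: μ = 97
H₁: μ ≠ 97
df = n - 1 = 35
t = (x̄ - μ₀) / (s/√n) = (96.45 - 97) / (21.84/√36) = -0.151
p-value = 0.8808

Since p-value > α = 0.01, we fail to reject H₀.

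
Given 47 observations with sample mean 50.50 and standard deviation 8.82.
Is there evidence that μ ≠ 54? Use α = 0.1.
One-sample t-test:
H₀: μ = 54
H₁: μ ≠ 54
df = n - 1 = 46
t = (x̄ - μ₀) / (s/√n) = (50.50 - 54) / (8.82/√47) = -2.720
p-value = 0.0092

Since p-value < α = 0.1, we reject H₀.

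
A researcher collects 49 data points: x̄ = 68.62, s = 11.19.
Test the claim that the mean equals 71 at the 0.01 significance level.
One-sample t-test:
H₀: μ = 71
H₁: μ ≠ 71
df = n - 1 = 48
t = (x̄ - μ₀) / (s/√n) = (68.62 - 71) / (11.19/√49) = -1.489
p-value = 0.1431

Since p-value > α = 0.01, we fail to reject H₀.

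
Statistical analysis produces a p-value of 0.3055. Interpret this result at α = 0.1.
Since p = 0.3055 > α = 0.1, fail to reject H₀.
There is insufficient evidence to reject the null hypothesis; the result is not statistically significant at the 0.1 level.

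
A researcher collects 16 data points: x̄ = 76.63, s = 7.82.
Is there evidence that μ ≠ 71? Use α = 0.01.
One-sample t-test:
H₀: μ = 71
H₁: μ ≠ 71
df = n - 1 = 15
t = (x̄ - μ₀) / (s/√n) = (76.63 - 71) / (7.82/√16) = 2.880
p-value = 0.0115

Since p-value > α = 0.01, we fail to reject H₀.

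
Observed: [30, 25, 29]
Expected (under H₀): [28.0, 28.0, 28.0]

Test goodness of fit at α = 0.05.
Chi-square goodness of fit test:
H₀: observed counts match expected distribution
H₁: observed counts differ from expected distribution
df = k - 1 = 2
χ² = Σ(O - E)²/E
   = (30 - 28.0)²/28.0 + (25 - 28.0)²/28.0 + (29 - 28.0)²/28.0
   = 0.143 + 0.321 + 0.036
   = 0.50
p-value = 0.7788

Since p-value > α = 0.05, we fail to reject H₀.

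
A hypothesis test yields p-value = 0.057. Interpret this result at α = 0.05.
Since p = 0.057 > α = 0.05, fail to reject H₀.
There is insufficient evidence to reject the null hypothesis; the result is not statistically significant at the 0.05 level.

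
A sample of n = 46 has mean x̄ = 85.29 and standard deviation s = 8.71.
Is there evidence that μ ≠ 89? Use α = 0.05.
One-sample t-test:
H₀: μ = 89
H₁: μ ≠ 89
df = n - 1 = 45
t = (x̄ - μ₀) / (s/√n) = (85.29 - 89) / (8.71/√46) = -2.889
p-value = 0.0059

Since p-value < α = 0.05, we reject H₀.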